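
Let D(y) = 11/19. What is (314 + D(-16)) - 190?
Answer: 2367/19 ≈ 124.58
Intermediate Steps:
D(y) = 11/19 (D(y) = 11*(1/19) = 11/19)
(314 + D(-16)) - 190 = (314 + 11/19) - 190 = 5977/19 - 190 = 2367/19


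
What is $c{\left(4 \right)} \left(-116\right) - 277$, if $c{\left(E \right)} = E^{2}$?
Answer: $-2133$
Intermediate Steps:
$c{\left(4 \right)} \left(-116\right) - 277 = 4^{2} \left(-116\right) - 277 = 16 \left(-116\right) - 277 = -1856 - 277 = -2133$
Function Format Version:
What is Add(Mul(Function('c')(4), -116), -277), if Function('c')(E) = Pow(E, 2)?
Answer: -2133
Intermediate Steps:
Add(Mul(Function('c')(4), -116), -277) = Add(Mul(Pow(4, 2), -116), -277) = Add(Mul(16, -116), -277) = Add(-1856, -277) = -2133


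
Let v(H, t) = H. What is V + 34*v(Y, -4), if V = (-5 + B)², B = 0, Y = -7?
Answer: -213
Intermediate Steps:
V = 25 (V = (-5 + 0)² = (-5)² = 25)
V + 34*v(Y, -4) = 25 + 34*(-7) = 25 - 238 = -213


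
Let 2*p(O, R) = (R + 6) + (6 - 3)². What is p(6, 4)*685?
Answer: 13015/2 ≈ 6507.5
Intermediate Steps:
p(O, R) = 15/2 + R/2 (p(O, R) = ((R + 6) + (6 - 3)²)/2 = ((6 + R) + 3²)/2 = ((6 + R) + 9)/2 = (15 + R)/2 = 15/2 + R/2)
p(6, 4)*685 = (15/2 + (½)*4)*685 = (15/2 + 2)*685 = (19/2)*685 = 13015/2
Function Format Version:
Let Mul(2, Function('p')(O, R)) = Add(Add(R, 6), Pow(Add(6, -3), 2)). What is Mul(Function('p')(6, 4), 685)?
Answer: Rational(13015, 2) ≈ 6507.5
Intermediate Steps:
Function('p')(O, R) = Add(Rational(15, 2), Mul(Rational(1, 2), R)) (Function('p')(O, R) = Mul(Rational(1, 2), Add(Add(R, 6), Pow(Add(6, -3), 2))) = Mul(Rational(1, 2), Add(Add(6, R), Pow(3, 2))) = Mul(Rational(1, 2), Add(Add(6, R), 9)) = Mul(Rational(1, 2), Add(15, R)) = Add(Rational(15, 2), Mul(Rational(1, 2), R)))
Mul(Function('p')(6, 4), 685) = Mul(Add(Rational(15, 2), Mul(Rational(1, 2), 4)), 685) = Mul(Add(Rational(15, 2), 2), 685) = Mul(Rational(19, 2), 685) = Rational(13015, 2)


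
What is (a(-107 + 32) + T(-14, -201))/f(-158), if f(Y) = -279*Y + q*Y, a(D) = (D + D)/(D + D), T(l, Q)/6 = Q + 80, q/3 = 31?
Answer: -725/29388 ≈ -0.024670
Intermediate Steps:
q = 93 (q = 3*31 = 93)
T(l, Q) = 480 + 6*Q (T(l, Q) = 6*(Q + 80) = 6*(80 + Q) = 480 + 6*Q)
a(D) = 1 (a(D) = (2*D)/((2*D)) = (2*D)*(1/(2*D)) = 1)
f(Y) = -186*Y (f(Y) = -279*Y + 93*Y = -186*Y)
(a(-107 + 32) + T(-14, -201))/f(-158) = (1 + (480 + 6*(-201)))/((-186*(-158))) = (1 + (480 - 1206))/29388 = (1 - 726)*(1/29388) = -725*1/29388 = -725/29388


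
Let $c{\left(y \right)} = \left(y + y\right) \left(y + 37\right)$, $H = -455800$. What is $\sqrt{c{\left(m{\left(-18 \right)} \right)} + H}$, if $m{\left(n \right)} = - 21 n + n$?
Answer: $2 i \sqrt{42490} \approx 412.26 i$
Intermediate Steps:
$m{\left(n \right)} = - 20 n$
$c{\left(y \right)} = 2 y \left(37 + y\right)$
$\sqrt{c{\left(m{\left(-18 \right)} \right)} + H} = \sqrt{2 \left(\left(-20\right) \left(-18\right)\right) \left(37 - -360\right) - 455800} = \sqrt{2 \cdot 360 \left(37 + 360\right) - 455800} = \sqrt{2 \cdot 360 \cdot 397 - 455800} = \sqrt{285840 - 455800} = \sqrt{-169960} = 2 i \sqrt{42490}$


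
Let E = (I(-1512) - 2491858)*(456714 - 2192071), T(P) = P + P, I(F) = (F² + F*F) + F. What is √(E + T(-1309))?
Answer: 2*I*√901916226586 ≈ 1.8994e+6*I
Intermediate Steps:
I(F) = F + 2*F² (I(F) = (F² + F²) + F = 2*F² + F = F + 2*F²)
T(P) = 2*P
E = -3607664903726 (E = (-1512*(1 + 2*(-1512)) - 2491858)*(456714 - 2192071) = (-1512*(1 - 3024) - 2491858)*(-1735357) = (-1512*(-3023) - 2491858)*(-1735357) = (4570776 - 2491858)*(-1735357) = 2078918*(-1735357) = -3607664903726)
√(E + T(-1309)) = √(-3607664903726 + 2*(-1309)) = √(-3607664903726 - 2618) = √(-3607664906344) = 2*I*√901916226586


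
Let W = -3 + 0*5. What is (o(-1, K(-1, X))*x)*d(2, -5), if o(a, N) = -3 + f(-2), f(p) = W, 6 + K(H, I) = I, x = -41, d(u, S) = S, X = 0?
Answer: -1230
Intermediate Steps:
K(H, I) = -6 + I
W = -3 (W = -3 + 0 = -3)
f(p) = -3
o(a, N) = -6 (o(a, N) = -3 - 3 = -6)
(o(-1, K(-1, X))*x)*d(2, -5) = -6*(-41)*(-5) = 246*(-5) = -1230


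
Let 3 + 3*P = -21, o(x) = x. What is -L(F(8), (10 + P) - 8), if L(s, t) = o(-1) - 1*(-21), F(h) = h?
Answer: -20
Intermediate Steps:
P = -8 (P = -1 + (⅓)*(-21) = -1 - 7 = -8)
L(s, t) = 20 (L(s, t) = -1 - 1*(-21) = -1 + 21 = 20)
-L(F(8), (10 + P) - 8) = -1*20 = -20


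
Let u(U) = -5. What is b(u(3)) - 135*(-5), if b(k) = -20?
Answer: 655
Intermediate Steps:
b(u(3)) - 135*(-5) = -20 - 135*(-5) = -20 + 675 = 655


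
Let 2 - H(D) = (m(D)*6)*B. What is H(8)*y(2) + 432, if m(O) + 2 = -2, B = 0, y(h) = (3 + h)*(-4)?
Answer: 392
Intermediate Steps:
y(h) = -12 - 4*h
m(O) = -4 (m(O) = -2 - 2 = -4)
H(D) = 2 (H(D) = 2 - (-4*6)*0 = 2 - (-24)*0 = 2 - 1*0 = 2 + 0 = 2)
H(8)*y(2) + 432 = 2*(-12 - 4*2) + 432 = 2*(-12 - 8) + 432 = 2*(-20) + 432 = -40 + 432 = 392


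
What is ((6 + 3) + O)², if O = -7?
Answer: 4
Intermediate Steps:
((6 + 3) + O)² = ((6 + 3) - 7)² = (9 - 7)² = 2² = 4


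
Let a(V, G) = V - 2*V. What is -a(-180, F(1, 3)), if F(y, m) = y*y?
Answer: -180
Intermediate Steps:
F(y, m) = y²
a(V, G) = -V
-a(-180, F(1, 3)) = -(-1)*(-180) = -1*180 = -180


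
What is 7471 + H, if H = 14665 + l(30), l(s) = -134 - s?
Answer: 21972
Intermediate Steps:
H = 14501 (H = 14665 + (-134 - 1*30) = 14665 + (-134 - 30) = 14665 - 164 = 14501)
7471 + H = 7471 + 14501 = 21972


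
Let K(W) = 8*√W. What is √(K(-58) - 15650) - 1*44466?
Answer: -44466 + √(-15650 + 8*I*√58) ≈ -44466.0 + 125.1*I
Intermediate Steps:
√(K(-58) - 15650) - 1*44466 = √(8*√(-58) - 15650) - 1*44466 = √(8*(I*√58) - 15650) - 44466 = √(8*I*√58 - 15650) - 44466 = √(-15650 + 8*I*√58) - 44466 = -44466 + √(-15650 + 8*I*√58)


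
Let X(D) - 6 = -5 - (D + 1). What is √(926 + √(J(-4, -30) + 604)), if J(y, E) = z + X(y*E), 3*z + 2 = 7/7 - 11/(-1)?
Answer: √(8334 + 3*√4386)/3 ≈ 30.791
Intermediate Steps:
z = 10/3 (z = -⅔ + (7/7 - 11/(-1))/3 = -⅔ + (7*(⅐) - 11*(-1))/3 = -⅔ + (1 + 11)/3 = -⅔ + (⅓)*12 = -⅔ + 4 = 10/3 ≈ 3.3333)
X(D) = -D (X(D) = 6 + (-5 - (D + 1)) = 6 + (-5 - (1 + D)) = 6 + (-5 + (-1 - D)) = 6 + (-6 - D) = -D)
J(y, E) = 10/3 - E*y (J(y, E) = 10/3 - y*E = 10/3 - E*y)
√(926 + √(J(-4, -30) + 604)) = √(926 + √((10/3 - 1*(-30)*(-4)) + 604)) = √(926 + √((10/3 - 120) + 604)) = √(926 + √(-350/3 + 604)) = √(926 + √(1462/3)) = √(926 + √4386/3)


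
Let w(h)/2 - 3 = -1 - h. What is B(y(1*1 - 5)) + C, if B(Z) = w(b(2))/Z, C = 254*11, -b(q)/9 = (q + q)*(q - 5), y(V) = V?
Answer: 2847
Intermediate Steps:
b(q) = -18*q*(-5 + q) (b(q) = -9*(q + q)*(q - 5) = -9*2*q*(-5 + q) = -18*q*(-5 + q))
w(h) = 4 - 2*h (w(h) = 6 + 2*(-1 - h) = 6 + (-2 - 2*h) = 4 - 2*h)
C = 2794
B(Z) = -212/Z (B(Z) = (4 - 36*2*(5 - 1*2))/Z = (4 - 36*2*(5 - 2))/Z = (4 - 36*2*3)/Z = (4 - 2*108)/Z = (4 - 216)/Z = -212/Z)
B(y(1*1 - 5)) + C = -212/(1*1 - 5) + 2794 = -212/(1 - 5) + 2794 = -212/(-4) + 2794 = -212*(-¼) + 2794 = 53 + 2794 = 2847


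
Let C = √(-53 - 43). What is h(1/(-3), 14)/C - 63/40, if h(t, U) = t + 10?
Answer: -63/40 - 29*I*√6/72 ≈ -1.575 - 0.9866*I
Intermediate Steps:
C = 4*I*√6 (C = √(-96) = 4*I*√6 ≈ 9.798*I)
h(t, U) = 10 + t
h(1/(-3), 14)/C - 63/40 = (10 + 1/(-3))/((4*I*√6)) - 63/40 = (10 - ⅓)*(-I*√6/24) - 63*1/40 = 29*(-I*√6/24)/3 - 63/40 = -29*I*√6/72 - 63/40 = -63/40 - 29*I*√6/72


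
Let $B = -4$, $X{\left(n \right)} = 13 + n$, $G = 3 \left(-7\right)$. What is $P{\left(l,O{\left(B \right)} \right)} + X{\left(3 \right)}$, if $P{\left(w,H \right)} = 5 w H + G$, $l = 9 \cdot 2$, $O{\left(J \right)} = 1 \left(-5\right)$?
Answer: $-455$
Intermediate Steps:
$G = -21$
$O{\left(J \right)} = -5$
$l = 18$
$P{\left(w,H \right)} = -21 + 5 H w$ ($P{\left(w,H \right)} = 5 w H - 21 = 5 H w - 21 = -21 + 5 H w$)
$P{\left(l,O{\left(B \right)} \right)} + X{\left(3 \right)} = \left(-21 + 5 \left(-5\right) 18\right) + \left(13 + 3\right) = \left(-21 - 450\right) + 16 = -471 + 16 = -455$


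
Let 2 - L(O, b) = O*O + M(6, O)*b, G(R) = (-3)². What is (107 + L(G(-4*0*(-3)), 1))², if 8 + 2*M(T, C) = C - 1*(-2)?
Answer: 2809/4 ≈ 702.25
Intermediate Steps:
G(R) = 9
M(T, C) = -3 + C/2 (M(T, C) = -4 + (C - 1*(-2))/2 = -4 + (C + 2)/2 = -4 + (2 + C)/2 = -4 + (1 + C/2) = -3 + C/2)
L(O, b) = 2 - O² - b*(-3 + O/2) (L(O, b) = 2 - (O*O + (-3 + O/2)*b) = 2 - (O² + b*(-3 + O/2)) = 2 + (-O² - b*(-3 + O/2)) = 2 - O² - b*(-3 + O/2))
(107 + L(G(-4*0*(-3)), 1))² = (107 + (2 - 1*9² - ½*1*(-6 + 9)))² = (107 + (2 - 1*81 - ½*1*3))² = (107 + (2 - 81 - 3/2))² = (107 - 161/2)² = (53/2)² = 2809/4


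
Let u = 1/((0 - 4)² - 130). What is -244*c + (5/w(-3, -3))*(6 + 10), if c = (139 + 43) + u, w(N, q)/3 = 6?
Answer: -7592642/171 ≈ -44401.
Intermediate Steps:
w(N, q) = 18 (w(N, q) = 3*6 = 18)
u = -1/114 (u = 1/((-4)² - 130) = 1/(16 - 130) = 1/(-114) = -1/114 ≈ -0.0087719)
c = 20747/114 (c = (139 + 43) - 1/114 = 182 - 1/114 = 20747/114 ≈ 181.99)
-244*c + (5/w(-3, -3))*(6 + 10) = -244*20747/114 + (5/18)*(6 + 10) = -2531134/57 + (5*(1/18))*16 = -2531134/57 + (5/18)*16 = -2531134/57 + 40/9 = -7592642/171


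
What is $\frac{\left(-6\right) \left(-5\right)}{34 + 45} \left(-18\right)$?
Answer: $- \frac{540}{79} \approx -6.8354$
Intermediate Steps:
$\frac{\left(-6\right) \left(-5\right)}{34 + 45} \left(-18\right) = \frac{30}{79} \left(-18\right) = - \frac{540}{79}$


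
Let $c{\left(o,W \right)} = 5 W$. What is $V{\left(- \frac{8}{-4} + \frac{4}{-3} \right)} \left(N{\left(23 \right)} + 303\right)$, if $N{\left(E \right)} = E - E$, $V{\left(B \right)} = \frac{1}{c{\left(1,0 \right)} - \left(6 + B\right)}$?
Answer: $- \frac{909}{20} \approx -45.45$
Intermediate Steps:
$V{\left(B \right)} = \frac{1}{-6 - B}$ ($V{\left(B \right)} = \frac{1}{5 \cdot 0 - \left(6 + B\right)} = \frac{1}{0 - \left(6 + B\right)} = \frac{1}{-6 - B}$)
$N{\left(E \right)} = 0$
$V{\left(- \frac{8}{-4} + \frac{4}{-3} \right)} \left(N{\left(23 \right)} + 303\right) = - \frac{1}{6 + \left(- \frac{8}{-4} + \frac{4}{-3}\right)} \left(0 + 303\right) = - \frac{1}{6 + \left(\left(-8\right) \left(- \frac{1}{4}\right) + 4 \left(- \frac{1}{3}\right)\right)} 303 = - \frac{1}{6 + \left(2 - \frac{4}{3}\right)} 303 = - \frac{1}{6 + \frac{2}{3}} \cdot 303 = - \frac{1}{\frac{20}{3}} \cdot 303 = \left(-1\right) \frac{3}{20} \cdot 303 = \left(- \frac{3}{20}\right) 303 = - \frac{909}{20}$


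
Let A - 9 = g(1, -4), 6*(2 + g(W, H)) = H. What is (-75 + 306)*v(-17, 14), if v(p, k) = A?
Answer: 1463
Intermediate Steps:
g(W, H) = -2 + H/6
A = 19/3 (A = 9 + (-2 + (⅙)*(-4)) = 9 + (-2 - ⅔) = 9 - 8/3 = 19/3 ≈ 6.3333)
v(p, k) = 19/3
(-75 + 306)*v(-17, 14) = (-75 + 306)*(19/3) = 231*(19/3) = 1463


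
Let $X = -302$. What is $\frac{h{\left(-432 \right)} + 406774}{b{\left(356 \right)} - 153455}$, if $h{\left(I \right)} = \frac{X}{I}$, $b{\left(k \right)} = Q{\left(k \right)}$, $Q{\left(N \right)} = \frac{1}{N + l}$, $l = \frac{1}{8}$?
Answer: $- \frac{250322641415}{94433749992} \approx -2.6508$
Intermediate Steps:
$l = \frac{1}{8} \approx 0.125$
$Q{\left(N \right)} = \frac{1}{\frac{1}{8} + N}$ ($Q{\left(N \right)} = \frac{1}{N + \frac{1}{8}} = \frac{1}{\frac{1}{8} + N}$)
$b{\left(k \right)} = \frac{8}{1 + 8 k}$
$h{\left(I \right)} = - \frac{302}{I}$
$\frac{h{\left(-432 \right)} + 406774}{b{\left(356 \right)} - 153455} = \frac{- \frac{302}{-432} + 406774}{\frac{8}{1 + 8 \cdot 356} - 153455} = \frac{\left(-302\right) \left(- \frac{1}{432}\right) + 406774}{\frac{8}{1 + 2848} - 153455} = \frac{\frac{151}{216} + 406774}{\frac{8}{2849} - 153455} = \frac{87863335}{216 \left(8 \cdot \frac{1}{2849} - 153455\right)} = \frac{87863335}{216 \left(\frac{8}{2849} - 153455\right)} = \frac{87863335}{216 \left(- \frac{437193287}{2849}\right)} = \frac{87863335}{216} \left(- \frac{2849}{437193287}\right) = - \frac{250322641415}{94433749992}$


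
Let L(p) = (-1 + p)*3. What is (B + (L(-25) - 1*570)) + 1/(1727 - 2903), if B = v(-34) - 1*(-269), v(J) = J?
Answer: -485689/1176 ≈ -413.00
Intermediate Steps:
L(p) = -3 + 3*p
B = 235 (B = -34 - 1*(-269) = -34 + 269 = 235)
(B + (L(-25) - 1*570)) + 1/(1727 - 2903) = (235 + ((-3 + 3*(-25)) - 1*570)) + 1/(1727 - 2903) = (235 + ((-3 - 75) - 570)) + 1/(-1176) = (235 + (-78 - 570)) - 1/1176 = (235 - 648) - 1/1176 = -413 - 1/1176 = -485689/1176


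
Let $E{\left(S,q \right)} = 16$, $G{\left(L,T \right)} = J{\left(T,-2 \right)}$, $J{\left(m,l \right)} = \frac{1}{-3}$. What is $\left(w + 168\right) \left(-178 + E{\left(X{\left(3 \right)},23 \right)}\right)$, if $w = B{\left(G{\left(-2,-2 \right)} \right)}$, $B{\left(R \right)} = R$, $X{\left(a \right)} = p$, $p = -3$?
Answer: $-27162$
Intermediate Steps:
$J{\left(m,l \right)} = - \frac{1}{3}$
$G{\left(L,T \right)} = - \frac{1}{3}$
$X{\left(a \right)} = -3$
$w = - \frac{1}{3} \approx -0.33333$
$\left(w + 168\right) \left(-178 + E{\left(X{\left(3 \right)},23 \right)}\right) = \left(- \frac{1}{3} + 168\right) \left(-178 + 16\right) = \frac{503}{3} \left(-162\right) = -27162$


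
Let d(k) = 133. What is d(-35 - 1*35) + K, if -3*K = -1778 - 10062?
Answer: 12239/3 ≈ 4079.7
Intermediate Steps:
K = 11840/3 (K = -(-1778 - 10062)/3 = -⅓*(-11840) = 11840/3 ≈ 3946.7)
d(-35 - 1*35) + K = 133 + 11840/3 = 12239/3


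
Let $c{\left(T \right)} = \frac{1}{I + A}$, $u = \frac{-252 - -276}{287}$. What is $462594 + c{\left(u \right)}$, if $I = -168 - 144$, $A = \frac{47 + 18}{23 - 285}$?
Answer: $\frac{37844352284}{81809} \approx 4.6259 \cdot 10^{5}$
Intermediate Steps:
$A = - \frac{65}{262}$ ($A = \frac{65}{-262} = 65 \left(- \frac{1}{262}\right) = - \frac{65}{262} \approx -0.24809$)
$I = -312$ ($I = -168 - 144 = -312$)
$u = \frac{24}{287}$ ($u = \left(-252 + 276\right) \frac{1}{287} = 24 \cdot \frac{1}{287} = \frac{24}{287} \approx 0.083624$)
$c{\left(T \right)} = - \frac{262}{81809}$ ($c{\left(T \right)} = \frac{1}{-312 - \frac{65}{262}} = \frac{1}{- \frac{81809}{262}} = - \frac{262}{81809}$)
$462594 + c{\left(u \right)} = 462594 - \frac{262}{81809} = \frac{37844352284}{81809}$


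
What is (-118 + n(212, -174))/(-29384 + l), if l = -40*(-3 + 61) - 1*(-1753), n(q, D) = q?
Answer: -94/29951 ≈ -0.0031385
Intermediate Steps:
l = -567 (l = -40*58 + 1753 = -2320 + 1753 = -567)
(-118 + n(212, -174))/(-29384 + l) = (-118 + 212)/(-29384 - 567) = 94/(-29951) = 94*(-1/29951) = -94/29951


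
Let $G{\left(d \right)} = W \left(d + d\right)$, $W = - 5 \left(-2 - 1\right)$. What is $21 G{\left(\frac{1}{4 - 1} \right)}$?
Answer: $210$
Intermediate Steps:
$W = 15$ ($W = \left(-5\right) \left(-3\right) = 15$)
$G{\left(d \right)} = 30 d$ ($G{\left(d \right)} = 15 \left(d + d\right) = 15 \cdot 2 d = 30 d$)
$21 G{\left(\frac{1}{4 - 1} \right)} = 21 \frac{30}{4 - 1} = 21 \cdot \frac{30}{3} = 21 \cdot 30 \cdot \frac{1}{3} = 21 \cdot 10 = 210$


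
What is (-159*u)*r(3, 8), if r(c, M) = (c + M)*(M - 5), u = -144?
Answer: 755568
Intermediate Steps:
r(c, M) = (-5 + M)*(M + c) (r(c, M) = (M + c)*(-5 + M) = (-5 + M)*(M + c))
(-159*u)*r(3, 8) = (-159*(-144))*(8² - 5*8 - 5*3 + 8*3) = 22896*(64 - 40 - 15 + 24) = 22896*33 = 755568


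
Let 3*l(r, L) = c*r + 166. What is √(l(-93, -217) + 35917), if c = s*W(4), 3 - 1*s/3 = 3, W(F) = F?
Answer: √323751/3 ≈ 189.66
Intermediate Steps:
s = 0 (s = 9 - 3*3 = 9 - 9 = 0)
c = 0 (c = 0*4 = 0)
l(r, L) = 166/3 (l(r, L) = (0*r + 166)/3 = (0 + 166)/3 = (⅓)*166 = 166/3)
√(l(-93, -217) + 35917) = √(166/3 + 35917) = √(107917/3) = √323751/3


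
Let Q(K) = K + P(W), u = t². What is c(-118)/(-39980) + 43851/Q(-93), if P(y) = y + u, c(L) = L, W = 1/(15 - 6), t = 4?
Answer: -3944596291/6916540 ≈ -570.31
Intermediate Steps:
W = ⅑ (W = 1/9 = ⅑ ≈ 0.11111)
u = 16 (u = 4² = 16)
P(y) = 16 + y (P(y) = y + 16 = 16 + y)
Q(K) = 145/9 + K (Q(K) = K + (16 + ⅑) = K + 145/9 = 145/9 + K)
c(-118)/(-39980) + 43851/Q(-93) = -118/(-39980) + 43851/(145/9 - 93) = -118*(-1/39980) + 43851/(-692/9) = 59/19990 + 43851*(-9/692) = 59/19990 - 394659/692 = -3944596291/6916540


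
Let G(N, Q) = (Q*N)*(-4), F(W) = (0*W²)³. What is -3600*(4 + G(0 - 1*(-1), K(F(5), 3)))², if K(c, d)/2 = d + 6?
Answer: -16646400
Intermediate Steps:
F(W) = 0 (F(W) = 0³ = 0)
K(c, d) = 12 + 2*d (K(c, d) = 2*(d + 6) = 2*(6 + d) = 12 + 2*d)
G(N, Q) = -4*N*Q (G(N, Q) = (N*Q)*(-4) = -4*N*Q)
-3600*(4 + G(0 - 1*(-1), K(F(5), 3)))² = -3600*(4 - 4*(0 - 1*(-1))*(12 + 2*3))² = -3600*(4 - 4*(0 + 1)*(12 + 6))² = -3600*(4 - 4*1*18)² = -3600*(4 - 72)² = -3600*(-68)² = -3600*4624 = -16646400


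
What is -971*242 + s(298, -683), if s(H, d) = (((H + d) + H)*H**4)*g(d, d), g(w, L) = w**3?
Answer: 218598118682569148522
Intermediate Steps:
s(H, d) = H**4*d**3*(d + 2*H) (s(H, d) = (((H + d) + H)*H**4)*d**3 = ((d + 2*H)*H**4)*d**3 = (H**4*(d + 2*H))*d**3 = H**4*d**3*(d + 2*H))
-971*242 + s(298, -683) = -971*242 + 298**4*(-683)**3*(-683 + 2*298) = -234982 + 7886150416*(-318611987)*(-683 + 596) = -234982 + 7886150416*(-318611987)*(-87) = -234982 + 218598118682569383504 = 218598118682569148522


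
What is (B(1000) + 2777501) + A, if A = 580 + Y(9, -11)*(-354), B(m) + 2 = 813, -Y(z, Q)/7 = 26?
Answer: 2843320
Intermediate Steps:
Y(z, Q) = -182 (Y(z, Q) = -7*26 = -182)
B(m) = 811 (B(m) = -2 + 813 = 811)
A = 65008 (A = 580 - 182*(-354) = 580 + 64428 = 65008)
(B(1000) + 2777501) + A = (811 + 2777501) + 65008 = 2778312 + 65008 = 2843320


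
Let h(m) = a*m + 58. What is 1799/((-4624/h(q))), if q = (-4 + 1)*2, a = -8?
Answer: -95347/2312 ≈ -41.240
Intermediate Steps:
q = -6 (q = -3*2 = -6)
h(m) = 58 - 8*m (h(m) = -8*m + 58 = 58 - 8*m)
1799/((-4624/h(q))) = 1799/((-4624/(58 - 8*(-6)))) = 1799/((-4624/(58 + 48))) = 1799/((-4624/106)) = 1799/((-4624*1/106)) = 1799/(-2312/53) = 1799*(-53/2312) = -95347/2312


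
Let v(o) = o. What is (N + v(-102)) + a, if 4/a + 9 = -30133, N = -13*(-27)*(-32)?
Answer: -170814716/15071 ≈ -11334.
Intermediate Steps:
N = -11232 (N = 351*(-32) = -11232)
a = -2/15071 (a = 4/(-9 - 30133) = 4/(-30142) = 4*(-1/30142) = -2/15071 ≈ -0.00013271)
(N + v(-102)) + a = (-11232 - 102) - 2/15071 = -11334 - 2/15071 = -170814716/15071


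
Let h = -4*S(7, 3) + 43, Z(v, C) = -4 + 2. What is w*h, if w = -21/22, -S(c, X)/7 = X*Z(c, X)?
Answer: 2625/22 ≈ 119.32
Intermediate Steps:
Z(v, C) = -2
S(c, X) = 14*X (S(c, X) = -7*X*(-2) = -(-14)*X = 14*X)
w = -21/22 (w = -21*1/22 = -21/22 ≈ -0.95455)
h = -125 (h = -56*3 + 43 = -4*42 + 43 = -168 + 43 = -125)
w*h = -21/22*(-125) = 2625/22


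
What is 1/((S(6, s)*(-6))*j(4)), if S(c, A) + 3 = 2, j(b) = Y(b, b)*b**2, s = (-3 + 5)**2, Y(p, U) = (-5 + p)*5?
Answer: -1/480 ≈ -0.0020833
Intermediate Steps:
Y(p, U) = -25 + 5*p
s = 4 (s = 2**2 = 4)
j(b) = b**2*(-25 + 5*b) (j(b) = (-25 + 5*b)*b**2 = b**2*(-25 + 5*b))
S(c, A) = -1 (S(c, A) = -3 + 2 = -1)
1/((S(6, s)*(-6))*j(4)) = 1/((-1*(-6))*(5*4**2*(-5 + 4))) = 1/(6*(5*16*(-1))) = 1/(6*(-80)) = 1/(-480) = -1/480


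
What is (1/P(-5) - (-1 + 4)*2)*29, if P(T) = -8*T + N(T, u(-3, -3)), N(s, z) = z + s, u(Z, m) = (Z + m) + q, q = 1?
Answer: -5191/30 ≈ -173.03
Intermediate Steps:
u(Z, m) = 1 + Z + m (u(Z, m) = (Z + m) + 1 = 1 + Z + m)
N(s, z) = s + z
P(T) = -5 - 7*T (P(T) = -8*T + (T + (1 - 3 - 3)) = -8*T + (T - 5) = -8*T + (-5 + T) = -5 - 7*T)
(1/P(-5) - (-1 + 4)*2)*29 = (1/(-5 - 7*(-5)) - (-1 + 4)*2)*29 = (1/(-5 + 35) - 3*2)*29 = (1/30 - 1*6)*29 = (1/30 - 6)*29 = -179/30*29 = -5191/30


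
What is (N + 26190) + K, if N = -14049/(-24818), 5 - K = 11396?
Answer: 367295631/24818 ≈ 14800.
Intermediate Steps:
K = -11391 (K = 5 - 1*11396 = 5 - 11396 = -11391)
N = 14049/24818 (N = -14049*(-1/24818) = 14049/24818 ≈ 0.56608)
(N + 26190) + K = (14049/24818 + 26190) - 11391 = 649997469/24818 - 11391 = 367295631/24818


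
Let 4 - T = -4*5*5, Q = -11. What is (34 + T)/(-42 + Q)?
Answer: -138/53 ≈ -2.6038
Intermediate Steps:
T = 104 (T = 4 - (-4*5)*5 = 4 - (-20)*5 = 4 - 1*(-100) = 4 + 100 = 104)
(34 + T)/(-42 + Q) = (34 + 104)/(-42 - 11) = 138/(-53) = -1/53*138 = -138/53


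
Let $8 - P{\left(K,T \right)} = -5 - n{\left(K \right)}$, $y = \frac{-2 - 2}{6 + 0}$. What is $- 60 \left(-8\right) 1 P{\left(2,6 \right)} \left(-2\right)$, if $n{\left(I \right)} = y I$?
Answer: $-11200$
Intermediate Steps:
$y = - \frac{2}{3}$ ($y = - \frac{4}{6} = \left(-4\right) \frac{1}{6} = - \frac{2}{3} \approx -0.66667$)
$n{\left(I \right)} = - \frac{2 I}{3}$
$P{\left(K,T \right)} = 13 - \frac{2 K}{3}$ ($P{\left(K,T \right)} = 8 - \left(-5 - - \frac{2 K}{3}\right) = 8 - \left(-5 + \frac{2 K}{3}\right) = 13 - \frac{2 K}{3}$)
$- 60 \left(-8\right) 1 P{\left(2,6 \right)} \left(-2\right) = - 60 \left(-8\right) 1 \left(13 - \frac{4}{3}\right) \left(-2\right) = - 60 - 8 \left(13 - \frac{4}{3}\right) \left(-2\right) = - 60 \left(-8\right) \frac{35}{3} \left(-2\right) = - 60 \left(\left(- \frac{280}{3}\right) \left(-2\right)\right) = \left(-60\right) \frac{560}{3} = -11200$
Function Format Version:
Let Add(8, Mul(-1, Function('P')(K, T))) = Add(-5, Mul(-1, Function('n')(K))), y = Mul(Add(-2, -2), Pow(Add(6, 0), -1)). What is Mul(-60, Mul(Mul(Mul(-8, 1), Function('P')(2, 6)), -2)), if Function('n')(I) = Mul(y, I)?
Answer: -11200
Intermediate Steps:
y = Rational(-2, 3) (y = Mul(-4, Pow(6, -1)) = Mul(-4, Rational(1, 6)) = Rational(-2, 3) ≈ -0.66667)
Function('n')(I) = Mul(Rational(-2, 3), I)
Function('P')(K, T) = Add(13, Mul(Rational(-2, 3), K)) (Function('P')(K, T) = Add(8, Mul(-1, Add(-5, Mul(-1, Mul(Rational(-2, 3), K))))) = Add(8, Mul(-1, Add(-5, Mul(Rational(2, 3), K)))) = Add(8, Add(5, Mul(Rational(-2, 3), K))) = Add(13, Mul(Rational(-2, 3), K)))
Mul(-60, Mul(Mul(Mul(-8, 1), Function('P')(2, 6)), -2)) = Mul(-60, Mul(Mul(Mul(-8, 1), Add(13, Mul(Rational(-2, 3), 2))), -2)) = Mul(-60, Mul(Mul(-8, Add(13, Rational(-4, 3))), -2)) = Mul(-60, Mul(Mul(-8, Rational(35, 3)), -2)) = Mul(-60, Mul(Rational(-280, 3), -2)) = Mul(-60, Rational(560, 3)) = -11200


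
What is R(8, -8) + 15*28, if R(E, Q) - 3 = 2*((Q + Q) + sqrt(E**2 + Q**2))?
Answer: 391 + 16*sqrt(2) ≈ 413.63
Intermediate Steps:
R(E, Q) = 3 + 2*sqrt(E**2 + Q**2) + 4*Q (R(E, Q) = 3 + 2*((Q + Q) + sqrt(E**2 + Q**2)) = 3 + 2*(2*Q + sqrt(E**2 + Q**2)) = 3 + 2*(sqrt(E**2 + Q**2) + 2*Q) = 3 + (2*sqrt(E**2 + Q**2) + 4*Q) = 3 + 2*sqrt(E**2 + Q**2) + 4*Q)
R(8, -8) + 15*28 = (3 + 2*sqrt(8**2 + (-8)**2) + 4*(-8)) + 15*28 = (3 + 2*sqrt(64 + 64) - 32) + 420 = (3 + 2*sqrt(128) - 32) + 420 = (3 + 2*(8*sqrt(2)) - 32) + 420 = (3 + 16*sqrt(2) - 32) + 420 = (-29 + 16*sqrt(2)) + 420 = 391 + 16*sqrt(2)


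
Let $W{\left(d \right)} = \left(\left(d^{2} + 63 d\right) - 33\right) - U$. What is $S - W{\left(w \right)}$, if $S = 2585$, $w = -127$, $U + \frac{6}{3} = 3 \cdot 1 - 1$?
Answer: $-5510$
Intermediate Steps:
$U = 0$ ($U = -2 + \left(3 \cdot 1 - 1\right) = -2 + \left(3 - 1\right) = -2 + 2 = 0$)
$W{\left(d \right)} = -33 + d^{2} + 63 d$ ($W{\left(d \right)} = \left(\left(d^{2} + 63 d\right) - 33\right) - 0 = \left(-33 + d^{2} + 63 d\right) + 0 = -33 + d^{2} + 63 d$)
$S - W{\left(w \right)} = 2585 - \left(-33 + \left(-127\right)^{2} + 63 \left(-127\right)\right) = 2585 - \left(-33 + 16129 - 8001\right) = 2585 - 8095 = -5510$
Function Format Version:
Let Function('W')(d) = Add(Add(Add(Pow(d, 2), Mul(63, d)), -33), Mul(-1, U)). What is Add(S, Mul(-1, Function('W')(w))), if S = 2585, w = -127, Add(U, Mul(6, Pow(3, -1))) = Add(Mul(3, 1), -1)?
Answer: -5510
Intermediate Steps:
U = 0 (U = Add(-2, Add(Mul(3, 1), -1)) = Add(-2, Add(3, -1)) = Add(-2, 2) = 0)
Function('W')(d) = Add(-33, Pow(d, 2), Mul(63, d)) (Function('W')(d) = Add(Add(Add(Pow(d, 2), Mul(63, d)), -33), Mul(-1, 0)) = Add(Add(-33, Pow(d, 2), Mul(63, d)), 0) = Add(-33, Pow(d, 2), Mul(63, d)))
Add(S, Mul(-1, Function('W')(w))) = Add(2585, Mul(-1, Add(-33, Pow(-127, 2), Mul(63, -127)))) = Add(2585, Mul(-1, Add(-33, 16129, -8001))) = Add(2585, Mul(-1, 8095)) = Add(2585, -8095) = -5510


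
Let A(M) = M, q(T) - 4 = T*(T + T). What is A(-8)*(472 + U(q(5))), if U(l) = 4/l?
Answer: -101968/27 ≈ -3776.6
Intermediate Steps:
q(T) = 4 + 2*T**2 (q(T) = 4 + T*(T + T) = 4 + T*(2*T) = 4 + 2*T**2)
A(-8)*(472 + U(q(5))) = -8*(472 + 4/(4 + 2*5**2)) = -8*(472 + 4/(4 + 2*25)) = -8*(472 + 4/(4 + 50)) = -8*(472 + 4/54) = -8*(472 + 4*(1/54)) = -8*(472 + 2/27) = -8*12746/27 = -101968/27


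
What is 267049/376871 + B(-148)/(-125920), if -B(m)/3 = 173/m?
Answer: 4976572295791/7023428255360 ≈ 0.70857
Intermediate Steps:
B(m) = -519/m
267049/376871 + B(-148)/(-125920) = 267049/376871 - 519/(-148)/(-125920) = 267049*(1/376871) - 519*(-1/148)*(-1/125920) = 267049/376871 + (519/148)*(-1/125920) = 267049/376871 - 519/18636160 = 4976572295791/7023428255360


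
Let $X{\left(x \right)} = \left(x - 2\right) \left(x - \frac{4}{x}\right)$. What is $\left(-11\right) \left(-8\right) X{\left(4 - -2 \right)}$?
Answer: $\frac{5632}{3} \approx 1877.3$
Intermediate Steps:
$X{\left(x \right)} = \left(-2 + x\right) \left(x - \frac{4}{x}\right)$
$\left(-11\right) \left(-8\right) X{\left(4 - -2 \right)} = \left(-11\right) \left(-8\right) \left(-4 + \left(4 - -2\right)^{2} - 2 \left(4 - -2\right) + \frac{8}{4 - -2}\right) = 88 \left(-4 + \left(4 + 2\right)^{2} - 2 \left(4 + 2\right) + \frac{8}{4 + 2}\right) = 88 \left(-4 + 6^{2} - 12 + \frac{8}{6}\right) = 88 \left(-4 + 36 - 12 + 8 \cdot \frac{1}{6}\right) = 88 \left(-4 + 36 - 12 + \frac{4}{3}\right) = 88 \cdot \frac{64}{3} = \frac{5632}{3}$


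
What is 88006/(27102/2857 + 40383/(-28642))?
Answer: 7201548053164/660881253 ≈ 10897.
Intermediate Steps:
88006/(27102/2857 + 40383/(-28642)) = 88006/(27102*(1/2857) + 40383*(-1/28642)) = 88006/(27102/2857 - 40383/28642) = 88006/(660881253/81830194) = 88006*(81830194/660881253) = 7201548053164/660881253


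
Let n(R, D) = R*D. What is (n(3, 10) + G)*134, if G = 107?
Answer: 18358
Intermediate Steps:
n(R, D) = D*R
(n(3, 10) + G)*134 = (10*3 + 107)*134 = (30 + 107)*134 = 137*134 = 18358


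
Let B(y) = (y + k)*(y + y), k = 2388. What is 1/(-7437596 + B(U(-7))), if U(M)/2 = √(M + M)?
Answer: -I/(9552*√14 + 7437708*I) ≈ -1.3445e-7 - 6.4606e-10*I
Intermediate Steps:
U(M) = 2*√2*√M (U(M) = 2*√(M + M) = 2*√(2*M) = 2*(√2*√M) = 2*√2*√M)
B(y) = 2*y*(2388 + y) (B(y) = (y + 2388)*(y + y) = (2388 + y)*(2*y) = 2*y*(2388 + y))
1/(-7437596 + B(U(-7))) = 1/(-7437596 + 2*(2*√2*√(-7))*(2388 + 2*√2*√(-7))) = 1/(-7437596 + 2*(2*√2*(I*√7))*(2388 + 2*√2*(I*√7))) = 1/(-7437596 + 2*(2*I*√14)*(2388 + 2*I*√14)) = 1/(-7437596 + 4*I*√14*(2388 + 2*I*√14))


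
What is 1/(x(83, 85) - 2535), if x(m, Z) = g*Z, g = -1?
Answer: -1/2620 ≈ -0.00038168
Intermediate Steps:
x(m, Z) = -Z
1/(x(83, 85) - 2535) = 1/(-1*85 - 2535) = 1/(-85 - 2535) = 1/(-2620) = -1/2620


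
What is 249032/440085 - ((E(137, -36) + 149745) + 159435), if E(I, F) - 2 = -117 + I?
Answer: -136074913138/440085 ≈ -3.0920e+5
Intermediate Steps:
E(I, F) = -115 + I (E(I, F) = 2 + (-117 + I) = -115 + I)
249032/440085 - ((E(137, -36) + 149745) + 159435) = 249032/440085 - (((-115 + 137) + 149745) + 159435) = 249032*(1/440085) - ((22 + 149745) + 159435) = 249032/440085 - (149767 + 159435) = 249032/440085 - 1*309202 = 249032/440085 - 309202 = -136074913138/440085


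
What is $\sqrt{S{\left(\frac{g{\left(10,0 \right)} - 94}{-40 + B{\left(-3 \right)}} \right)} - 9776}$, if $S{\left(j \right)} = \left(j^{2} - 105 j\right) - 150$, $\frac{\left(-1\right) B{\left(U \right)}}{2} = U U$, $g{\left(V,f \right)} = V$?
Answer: $\frac{2 i \sqrt{2118473}}{29} \approx 100.38 i$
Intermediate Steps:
$B{\left(U \right)} = - 2 U^{2}$ ($B{\left(U \right)} = - 2 U U = - 2 U^{2}$)
$S{\left(j \right)} = -150 + j^{2} - 105 j$
$\sqrt{S{\left(\frac{g{\left(10,0 \right)} - 94}{-40 + B{\left(-3 \right)}} \right)} - 9776} = \sqrt{\left(-150 + \left(\frac{10 - 94}{-40 - 2 \left(-3\right)^{2}}\right)^{2} - 105 \frac{10 - 94}{-40 - 2 \left(-3\right)^{2}}\right) - 9776} = \sqrt{\left(-150 + \left(- \frac{84}{-40 - 18}\right)^{2} - 105 \left(- \frac{84}{-40 - 18}\right)\right) - 9776} = \sqrt{\left(-150 + \left(- \frac{84}{-58}\right)^{2} - 105 \left(- \frac{84}{-58}\right)\right) - 9776} = \sqrt{\left(-150 + \left(\left(-84\right) \left(- \frac{1}{58}\right)\right)^{2} - 105 \left(\left(-84\right) \left(- \frac{1}{58}\right)\right)\right) - 9776} = \sqrt{\left(-150 + \left(\frac{42}{29}\right)^{2} - \frac{4410}{29}\right) - 9776} = \sqrt{\left(-150 + \frac{1764}{841} - \frac{4410}{29}\right) - 9776} = \sqrt{- \frac{252276}{841} - 9776} = \sqrt{- \frac{8473892}{841}} = \frac{2 i \sqrt{2118473}}{29}$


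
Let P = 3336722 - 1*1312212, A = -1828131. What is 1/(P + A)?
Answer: 1/196379 ≈ 5.0922e-6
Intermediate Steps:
P = 2024510 (P = 3336722 - 1312212 = 2024510)
1/(P + A) = 1/(2024510 - 1828131) = 1/196379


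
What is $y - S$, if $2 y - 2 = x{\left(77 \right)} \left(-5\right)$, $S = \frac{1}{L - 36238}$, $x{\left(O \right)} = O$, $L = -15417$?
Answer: $- \frac{19783863}{103310} \approx -191.5$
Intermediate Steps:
$S = - \frac{1}{51655}$ ($S = \frac{1}{-15417 - 36238} = \frac{1}{-51655} = - \frac{1}{51655} \approx -1.9359 \cdot 10^{-5}$)
$y = - \frac{383}{2}$ ($y = 1 + \frac{77 \left(-5\right)}{2} = 1 + \frac{1}{2} \left(-385\right) = 1 - \frac{385}{2} = - \frac{383}{2} \approx -191.5$)
$y - S = - \frac{383}{2} - - \frac{1}{51655} = - \frac{383}{2} + \frac{1}{51655} = - \frac{19783863}{103310}$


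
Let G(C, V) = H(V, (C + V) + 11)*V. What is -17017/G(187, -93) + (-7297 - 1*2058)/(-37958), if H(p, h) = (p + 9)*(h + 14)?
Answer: 33826633/148263948 ≈ 0.22815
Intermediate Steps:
H(p, h) = (9 + p)*(14 + h)
G(C, V) = V*(225 + 9*C + 23*V + V*(11 + C + V)) (G(C, V) = (126 + 9*((C + V) + 11) + 14*V + ((C + V) + 11)*V)*V = (126 + 9*(11 + C + V) + 14*V + (11 + C + V)*V)*V = (126 + (99 + 9*C + 9*V) + 14*V + V*(11 + C + V))*V = (225 + 9*C + 23*V + V*(11 + C + V))*V = V*(225 + 9*C + 23*V + V*(11 + C + V)))
-17017/G(187, -93) + (-7297 - 1*2058)/(-37958) = -17017*(-1/(93*(225 + 9*187 + 23*(-93) - 93*(11 + 187 - 93)))) + (-7297 - 1*2058)/(-37958) = -17017*(-1/(93*(225 + 1683 - 2139 - 93*105))) + (-7297 - 2058)*(-1/37958) = -17017*(-1/(93*(225 + 1683 - 2139 - 9765))) - 9355*(-1/37958) = -17017/((-93*(-9996))) + 9355/37958 = -17017/929628 + 9355/37958 = -17017*1/929628 + 9355/37958 = -143/7812 + 9355/37958 = 33826633/148263948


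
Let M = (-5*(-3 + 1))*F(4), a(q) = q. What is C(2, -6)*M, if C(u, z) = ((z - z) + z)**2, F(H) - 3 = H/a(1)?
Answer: 2520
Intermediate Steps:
F(H) = 3 + H (F(H) = 3 + H/1 = 3 + H*1 = 3 + H)
C(u, z) = z**2 (C(u, z) = (0 + z)**2 = z**2)
M = 70 (M = (-5*(-3 + 1))*(3 + 4) = -5*(-2)*7 = 10*7 = 70)
C(2, -6)*M = (-6)**2*70 = 36*70 = 2520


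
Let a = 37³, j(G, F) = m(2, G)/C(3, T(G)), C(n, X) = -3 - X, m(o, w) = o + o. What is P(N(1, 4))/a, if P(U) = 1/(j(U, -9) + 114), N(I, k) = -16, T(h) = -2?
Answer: 1/5571830 ≈ 1.7947e-7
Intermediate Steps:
m(o, w) = 2*o
j(G, F) = -4 (j(G, F) = (2*2)/(-3 - 1*(-2)) = 4/(-3 + 2) = 4/(-1) = 4*(-1) = -4)
P(U) = 1/110 (P(U) = 1/(-4 + 114) = 1/110)
a = 50653
P(N(1, 4))/a = (1/110)/50653 = (1/110)*(1/50653) = 1/5571830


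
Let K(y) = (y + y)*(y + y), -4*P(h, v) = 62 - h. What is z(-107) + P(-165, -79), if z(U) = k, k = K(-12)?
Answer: 2077/4 ≈ 519.25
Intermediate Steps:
P(h, v) = -31/2 + h/4 (P(h, v) = -(62 - h)/4 = -31/2 + h/4)
K(y) = 4*y² (K(y) = (2*y)*(2*y) = 4*y²)
k = 576 (k = 4*(-12)² = 4*144 = 576)
z(U) = 576
z(-107) + P(-165, -79) = 576 + (-31/2 + (¼)*(-165)) = 576 + (-31/2 - 165/4) = 576 - 227/4 = 2077/4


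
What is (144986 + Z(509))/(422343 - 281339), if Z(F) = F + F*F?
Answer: 101144/35251 ≈ 2.8693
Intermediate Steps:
Z(F) = F + F²
(144986 + Z(509))/(422343 - 281339) = (144986 + 509*(1 + 509))/(422343 - 281339) = (144986 + 509*510)/141004 = (144986 + 259590)*(1/141004) = 404576*(1/141004) = 101144/35251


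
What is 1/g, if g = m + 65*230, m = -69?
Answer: 1/14881 ≈ 6.7200e-5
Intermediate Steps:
g = 14881 (g = -69 + 65*230 = -69 + 14950 = 14881)
1/g = 1/14881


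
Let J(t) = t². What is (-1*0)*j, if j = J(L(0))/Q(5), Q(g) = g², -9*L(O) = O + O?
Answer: 0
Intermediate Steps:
L(O) = -2*O/9 (L(O) = -(O + O)/9 = -2*O/9)
j = 0 (j = (-2/9*0)²/(5²) = 0²/25 = 0*(1/25) = 0)
(-1*0)*j = -1*0*0 = 0*0 = 0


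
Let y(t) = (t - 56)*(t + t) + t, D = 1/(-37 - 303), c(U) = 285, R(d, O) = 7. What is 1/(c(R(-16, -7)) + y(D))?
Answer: 57800/16491871 ≈ 0.0035048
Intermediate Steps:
D = -1/340 (D = 1/(-340) = -1/340 ≈ -0.0029412)
y(t) = t + 2*t*(-56 + t) (y(t) = (-56 + t)*(2*t) + t = 2*t*(-56 + t) + t = t + 2*t*(-56 + t))
1/(c(R(-16, -7)) + y(D)) = 1/(285 - (-111 + 2*(-1/340))/340) = 1/(285 - (-111 - 1/170)/340) = 1/(285 - 1/340*(-18871/170)) = 1/(285 + 18871/57800) = 1/(16491871/57800) = 57800/16491871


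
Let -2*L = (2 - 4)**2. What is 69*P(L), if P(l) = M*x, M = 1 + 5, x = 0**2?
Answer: 0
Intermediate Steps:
x = 0
M = 6
L = -2 (L = -(2 - 4)**2/2 = -1/2*(-2)**2 = -1/2*4 = -2)
P(l) = 0 (P(l) = 6*0 = 0)
69*P(L) = 69*0 = 0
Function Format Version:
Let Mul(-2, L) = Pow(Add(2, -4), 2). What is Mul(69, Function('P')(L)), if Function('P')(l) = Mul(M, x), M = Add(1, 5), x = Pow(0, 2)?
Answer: 0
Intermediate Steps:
x = 0
M = 6
L = -2 (L = Mul(Rational(-1, 2), Pow(Add(2, -4), 2)) = Mul(Rational(-1, 2), Pow(-2, 2)) = Mul(Rational(-1, 2), 4) = -2)
Function('P')(l) = 0 (Function('P')(l) = Mul(6, 0) = 0)
Mul(69, Function('P')(L)) = Mul(69, 0) = 0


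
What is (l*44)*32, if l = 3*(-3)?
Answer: -12672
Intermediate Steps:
l = -9
(l*44)*32 = -9*44*32 = -396*32 = -12672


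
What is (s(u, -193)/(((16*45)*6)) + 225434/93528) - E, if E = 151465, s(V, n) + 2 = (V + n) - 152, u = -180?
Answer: -283320089911/1870560 ≈ -1.5146e+5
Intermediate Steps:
s(V, n) = -154 + V + n (s(V, n) = -2 + ((V + n) - 152) = -2 + (-152 + V + n) = -154 + V + n)
(s(u, -193)/(((16*45)*6)) + 225434/93528) - E = ((-154 - 180 - 193)/(((16*45)*6)) + 225434/93528) - 1*151465 = (-527/(720*6) + 225434*(1/93528)) - 151465 = (-527/4320 + 112717/46764) - 151465 = 4280489/1870560 - 151465 = -283320089911/1870560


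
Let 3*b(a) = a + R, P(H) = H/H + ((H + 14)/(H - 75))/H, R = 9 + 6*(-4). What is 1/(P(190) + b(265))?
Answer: 32775/2764331 ≈ 0.011856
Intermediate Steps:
R = -15 (R = 9 - 24 = -15)
P(H) = 1 + (14 + H)/(H*(-75 + H)) (P(H) = 1 + ((14 + H)/(-75 + H))/H = 1 + (14 + H)/(H*(-75 + H)))
b(a) = -5 + a/3 (b(a) = (a - 15)/3 = (-15 + a)/3 = -5 + a/3)
1/(P(190) + b(265)) = 1/((14 + 190² - 74*190)/(190*(-75 + 190)) + (-5 + (⅓)*265)) = 1/((1/190)*(14 + 36100 - 14060)/115 + (-5 + 265/3)) = 1/((1/190)*(1/115)*22054 + 250/3) = 1/(11027/10925 + 250/3) = 1/(2764331/32775) = 32775/2764331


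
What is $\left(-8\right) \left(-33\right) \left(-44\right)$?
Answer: $-11616$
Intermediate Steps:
$\left(-8\right) \left(-33\right) \left(-44\right) = 264 \left(-44\right) = -11616$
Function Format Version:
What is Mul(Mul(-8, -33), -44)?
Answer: -11616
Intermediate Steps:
Mul(Mul(-8, -33), -44) = Mul(264, -44) = -11616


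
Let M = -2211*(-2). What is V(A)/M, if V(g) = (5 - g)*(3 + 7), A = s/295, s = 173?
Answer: 434/43483 ≈ 0.0099809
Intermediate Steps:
A = 173/295 ≈ 0.58644
V(g) = 50 - 10*g (V(g) = (5 - g)*10 = 50 - 10*g)
M = 4422
V(A)/M = (50 - 10*173/295)/4422 = (50 - 346/59)*(1/4422) = (2604/59)*(1/4422) = 434/43483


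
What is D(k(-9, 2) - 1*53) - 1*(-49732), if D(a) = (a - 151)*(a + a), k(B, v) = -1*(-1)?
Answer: 70844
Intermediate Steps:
k(B, v) = 1
D(a) = 2*a*(-151 + a) (D(a) = (-151 + a)*(2*a) = 2*a*(-151 + a))
D(k(-9, 2) - 1*53) - 1*(-49732) = 2*(1 - 1*53)*(-151 + (1 - 1*53)) - 1*(-49732) = 2*(1 - 53)*(-151 + (1 - 53)) + 49732 = 2*(-52)*(-151 - 52) + 49732 = 2*(-52)*(-203) + 49732 = 21112 + 49732 = 70844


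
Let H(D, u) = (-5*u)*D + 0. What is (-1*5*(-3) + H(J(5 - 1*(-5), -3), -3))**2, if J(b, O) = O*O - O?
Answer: 38025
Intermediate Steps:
J(b, O) = O**2 - O
H(D, u) = -5*D*u (H(D, u) = -5*D*u + 0 = -5*D*u)
(-1*5*(-3) + H(J(5 - 1*(-5), -3), -3))**2 = (-1*5*(-3) - 5*(-3*(-1 - 3))*(-3))**2 = (-5*(-3) - 5*(-3*(-4))*(-3))**2 = (15 - 5*12*(-3))**2 = (15 + 180)**2 = 195**2 = 38025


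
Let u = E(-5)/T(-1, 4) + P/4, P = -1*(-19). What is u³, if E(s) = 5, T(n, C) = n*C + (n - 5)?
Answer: 4913/64 ≈ 76.766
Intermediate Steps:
T(n, C) = -5 + n + C*n (T(n, C) = C*n + (-5 + n) = -5 + n + C*n)
P = 19
u = 17/4 (u = 5/(-5 - 1 + 4*(-1)) + 19/4 = 5/(-5 - 1 - 4) + 19*(¼) = 5/(-10) + 19/4 = 5*(-⅒) + 19/4 = -½ + 19/4 = 17/4 ≈ 4.2500)
u³ = (17/4)³ = 4913/64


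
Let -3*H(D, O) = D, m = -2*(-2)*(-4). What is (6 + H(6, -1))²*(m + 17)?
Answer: 16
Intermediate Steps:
m = -16 (m = 4*(-4) = -16)
H(D, O) = -D/3
(6 + H(6, -1))²*(m + 17) = (6 - ⅓*6)²*(-16 + 17) = (6 - 2)²*1 = 4²*1 = 16*1 = 16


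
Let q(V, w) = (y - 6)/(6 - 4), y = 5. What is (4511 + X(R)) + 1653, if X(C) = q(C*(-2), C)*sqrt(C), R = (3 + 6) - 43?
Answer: 6164 - I*sqrt(34)/2 ≈ 6164.0 - 2.9155*I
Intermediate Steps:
q(V, w) = -1/2 (q(V, w) = (5 - 6)/(6 - 4) = -1/2)
R = -34 (R = 9 - 43 = -34)
X(C) = -sqrt(C)/2
(4511 + X(R)) + 1653 = (4511 - I*sqrt(34)/2) + 1653 = 6164 - I*sqrt(34)/2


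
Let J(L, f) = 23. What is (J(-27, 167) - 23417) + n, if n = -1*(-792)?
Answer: -22602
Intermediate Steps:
n = 792
(J(-27, 167) - 23417) + n = (23 - 23417) + 792 = -23394 + 792 = -22602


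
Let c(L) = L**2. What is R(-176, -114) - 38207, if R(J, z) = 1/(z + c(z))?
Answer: -492182573/12882 ≈ -38207.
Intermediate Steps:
R(J, z) = 1/(z + z**2)
R(-176, -114) - 38207 = 1/((-114)*(1 - 114)) - 38207 = -1/114/(-113) - 38207 = -1/114*(-1/113) - 38207 = 1/12882 - 38207 = -492182573/12882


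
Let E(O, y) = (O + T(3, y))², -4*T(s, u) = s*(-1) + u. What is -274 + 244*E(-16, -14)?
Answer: 133653/4 ≈ 33413.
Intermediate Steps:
T(s, u) = -u/4 + s/4 (T(s, u) = -(s*(-1) + u)/4 = -(-s + u)/4 = -(u - s)/4 = -u/4 + s/4)
E(O, y) = (¾ + O - y/4)² (E(O, y) = (O + (-y/4 + (¼)*3))² = (O + (-y/4 + ¾))² = (O + (¾ - y/4))² = (¾ + O - y/4)²)
-274 + 244*E(-16, -14) = -274 + 244*((3 - 1*(-14) + 4*(-16))²/16) = -274 + 244*((3 + 14 - 64)²/16) = -274 + 244*((1/16)*(-47)²) = -274 + 244*((1/16)*2209) = -274 + 244*(2209/16) = -274 + 134749/4 = 133653/4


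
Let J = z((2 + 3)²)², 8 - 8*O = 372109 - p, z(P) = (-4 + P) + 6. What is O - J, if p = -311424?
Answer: -689357/8 ≈ -86170.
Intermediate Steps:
z(P) = 2 + P
O = -683525/8 (O = 1 - (372109 - 1*(-311424))/8 = 1 - (372109 + 311424)/8 = 1 - ⅛*683533 = 1 - 683533/8 = -683525/8 ≈ -85441.)
J = 729 (J = (2 + (2 + 3)²)² = (2 + 5²)² = (2 + 25)² = 27² = 729)
O - J = -683525/8 - 1*729 = -683525/8 - 729 = -689357/8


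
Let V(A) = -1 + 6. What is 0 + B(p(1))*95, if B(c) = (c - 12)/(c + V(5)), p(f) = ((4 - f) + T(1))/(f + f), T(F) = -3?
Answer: -228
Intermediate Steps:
V(A) = 5
p(f) = (1 - f)/(2*f) (p(f) = ((4 - f) - 3)/(f + f) = (1 - f)/((2*f)) = (1 - f)*(1/(2*f)) = (1 - f)/(2*f))
B(c) = (-12 + c)/(5 + c) (B(c) = (c - 12)/(c + 5) = (-12 + c)/(5 + c))
0 + B(p(1))*95 = 0 + ((-12 + (½)*(1 - 1*1)/1)/(5 + (½)*(1 - 1*1)/1))*95 = 0 + ((-12 + (½)*1*(1 - 1))/(5 + (½)*1*(1 - 1)))*95 = 0 + ((-12 + (½)*1*0)/(5 + (½)*1*0))*95 = 0 + ((-12 + 0)/(5 + 0))*95 = 0 + (-12/5)*95 = 0 + ((⅕)*(-12))*95 = 0 - 12/5*95 = 0 - 228 = -228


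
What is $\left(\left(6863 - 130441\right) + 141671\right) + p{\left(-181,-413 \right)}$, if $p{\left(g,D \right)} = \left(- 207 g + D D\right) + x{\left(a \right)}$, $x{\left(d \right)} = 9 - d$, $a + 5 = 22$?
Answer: $226121$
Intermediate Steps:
$a = 17$ ($a = -5 + 22 = 17$)
$p{\left(g,D \right)} = -8 + D^{2} - 207 g$ ($p{\left(g,D \right)} = \left(- 207 g + D D\right) + \left(9 - 17\right) = \left(- 207 g + D^{2}\right) + \left(9 - 17\right) = \left(D^{2} - 207 g\right) - 8 = -8 + D^{2} - 207 g$)
$\left(\left(6863 - 130441\right) + 141671\right) + p{\left(-181,-413 \right)} = \left(\left(6863 - 130441\right) + 141671\right) - \left(-37459 - 170569\right) = \left(-123578 + 141671\right) + \left(-8 + 170569 + 37467\right) = 18093 + 208028 = 226121$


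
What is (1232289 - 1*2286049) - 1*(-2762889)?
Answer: 1709129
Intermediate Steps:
(1232289 - 1*2286049) - 1*(-2762889) = (1232289 - 2286049) + 2762889 = -1053760 + 2762889 = 1709129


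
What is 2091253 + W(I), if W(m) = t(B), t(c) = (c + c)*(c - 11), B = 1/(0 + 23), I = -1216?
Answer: 1106272333/529 ≈ 2.0913e+6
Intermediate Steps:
B = 1/23 ≈ 0.043478
t(c) = 2*c*(-11 + c) (t(c) = (2*c)*(-11 + c) = 2*c*(-11 + c))
W(m) = -504/529 (W(m) = 2*(1/23)*(-11 + 1/23) = 2*(1/23)*(-252/23) = -504/529)
2091253 + W(I) = 2091253 - 504/529 = 1106272333/529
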